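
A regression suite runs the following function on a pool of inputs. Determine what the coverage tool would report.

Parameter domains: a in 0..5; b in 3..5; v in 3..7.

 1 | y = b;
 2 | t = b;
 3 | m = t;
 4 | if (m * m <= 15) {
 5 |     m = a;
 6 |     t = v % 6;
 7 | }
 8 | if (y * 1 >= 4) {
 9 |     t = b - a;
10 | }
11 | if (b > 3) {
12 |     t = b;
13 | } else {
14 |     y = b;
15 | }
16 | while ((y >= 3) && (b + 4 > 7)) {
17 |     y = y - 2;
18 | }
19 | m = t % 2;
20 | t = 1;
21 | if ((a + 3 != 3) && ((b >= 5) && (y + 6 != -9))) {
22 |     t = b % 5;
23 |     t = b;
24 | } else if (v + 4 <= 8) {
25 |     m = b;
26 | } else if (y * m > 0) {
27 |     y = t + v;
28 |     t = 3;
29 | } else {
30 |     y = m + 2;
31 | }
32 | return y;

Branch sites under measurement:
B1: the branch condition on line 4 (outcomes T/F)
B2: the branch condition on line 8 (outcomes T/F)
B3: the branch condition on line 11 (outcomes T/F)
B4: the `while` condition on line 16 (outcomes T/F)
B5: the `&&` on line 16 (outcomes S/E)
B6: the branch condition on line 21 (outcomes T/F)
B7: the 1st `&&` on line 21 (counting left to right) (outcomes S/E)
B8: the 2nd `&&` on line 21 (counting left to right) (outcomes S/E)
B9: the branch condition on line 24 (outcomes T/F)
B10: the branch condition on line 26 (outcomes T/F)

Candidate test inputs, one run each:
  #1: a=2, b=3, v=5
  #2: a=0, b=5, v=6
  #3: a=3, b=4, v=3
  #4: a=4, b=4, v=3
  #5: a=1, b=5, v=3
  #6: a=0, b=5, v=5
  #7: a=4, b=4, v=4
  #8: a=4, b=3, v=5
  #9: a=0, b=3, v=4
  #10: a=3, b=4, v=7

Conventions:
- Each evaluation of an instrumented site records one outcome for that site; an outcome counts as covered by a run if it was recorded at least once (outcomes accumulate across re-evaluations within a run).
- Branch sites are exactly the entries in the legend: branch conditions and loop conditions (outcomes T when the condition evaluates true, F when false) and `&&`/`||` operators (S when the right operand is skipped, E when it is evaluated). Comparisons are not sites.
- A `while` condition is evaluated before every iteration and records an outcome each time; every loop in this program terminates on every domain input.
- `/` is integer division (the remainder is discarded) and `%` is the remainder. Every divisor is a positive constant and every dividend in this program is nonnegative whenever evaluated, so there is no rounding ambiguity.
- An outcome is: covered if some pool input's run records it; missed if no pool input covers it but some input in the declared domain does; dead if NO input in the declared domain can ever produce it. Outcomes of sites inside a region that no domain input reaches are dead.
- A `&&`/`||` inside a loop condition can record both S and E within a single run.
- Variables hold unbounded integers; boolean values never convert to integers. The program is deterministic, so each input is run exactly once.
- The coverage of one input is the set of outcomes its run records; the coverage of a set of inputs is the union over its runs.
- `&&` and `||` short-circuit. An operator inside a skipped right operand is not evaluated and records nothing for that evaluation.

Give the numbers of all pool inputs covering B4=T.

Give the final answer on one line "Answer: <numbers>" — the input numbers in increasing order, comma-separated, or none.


input #1 (a=2, b=3, v=5): does not produce B4=T
input #2 (a=0, b=5, v=6): produces B4=T
input #3 (a=3, b=4, v=3): produces B4=T
input #4 (a=4, b=4, v=3): produces B4=T
input #5 (a=1, b=5, v=3): produces B4=T
input #6 (a=0, b=5, v=5): produces B4=T
input #7 (a=4, b=4, v=4): produces B4=T
input #8 (a=4, b=3, v=5): does not produce B4=T
input #9 (a=0, b=3, v=4): does not produce B4=T
input #10 (a=3, b=4, v=7): produces B4=T
Answer: 2, 3, 4, 5, 6, 7, 10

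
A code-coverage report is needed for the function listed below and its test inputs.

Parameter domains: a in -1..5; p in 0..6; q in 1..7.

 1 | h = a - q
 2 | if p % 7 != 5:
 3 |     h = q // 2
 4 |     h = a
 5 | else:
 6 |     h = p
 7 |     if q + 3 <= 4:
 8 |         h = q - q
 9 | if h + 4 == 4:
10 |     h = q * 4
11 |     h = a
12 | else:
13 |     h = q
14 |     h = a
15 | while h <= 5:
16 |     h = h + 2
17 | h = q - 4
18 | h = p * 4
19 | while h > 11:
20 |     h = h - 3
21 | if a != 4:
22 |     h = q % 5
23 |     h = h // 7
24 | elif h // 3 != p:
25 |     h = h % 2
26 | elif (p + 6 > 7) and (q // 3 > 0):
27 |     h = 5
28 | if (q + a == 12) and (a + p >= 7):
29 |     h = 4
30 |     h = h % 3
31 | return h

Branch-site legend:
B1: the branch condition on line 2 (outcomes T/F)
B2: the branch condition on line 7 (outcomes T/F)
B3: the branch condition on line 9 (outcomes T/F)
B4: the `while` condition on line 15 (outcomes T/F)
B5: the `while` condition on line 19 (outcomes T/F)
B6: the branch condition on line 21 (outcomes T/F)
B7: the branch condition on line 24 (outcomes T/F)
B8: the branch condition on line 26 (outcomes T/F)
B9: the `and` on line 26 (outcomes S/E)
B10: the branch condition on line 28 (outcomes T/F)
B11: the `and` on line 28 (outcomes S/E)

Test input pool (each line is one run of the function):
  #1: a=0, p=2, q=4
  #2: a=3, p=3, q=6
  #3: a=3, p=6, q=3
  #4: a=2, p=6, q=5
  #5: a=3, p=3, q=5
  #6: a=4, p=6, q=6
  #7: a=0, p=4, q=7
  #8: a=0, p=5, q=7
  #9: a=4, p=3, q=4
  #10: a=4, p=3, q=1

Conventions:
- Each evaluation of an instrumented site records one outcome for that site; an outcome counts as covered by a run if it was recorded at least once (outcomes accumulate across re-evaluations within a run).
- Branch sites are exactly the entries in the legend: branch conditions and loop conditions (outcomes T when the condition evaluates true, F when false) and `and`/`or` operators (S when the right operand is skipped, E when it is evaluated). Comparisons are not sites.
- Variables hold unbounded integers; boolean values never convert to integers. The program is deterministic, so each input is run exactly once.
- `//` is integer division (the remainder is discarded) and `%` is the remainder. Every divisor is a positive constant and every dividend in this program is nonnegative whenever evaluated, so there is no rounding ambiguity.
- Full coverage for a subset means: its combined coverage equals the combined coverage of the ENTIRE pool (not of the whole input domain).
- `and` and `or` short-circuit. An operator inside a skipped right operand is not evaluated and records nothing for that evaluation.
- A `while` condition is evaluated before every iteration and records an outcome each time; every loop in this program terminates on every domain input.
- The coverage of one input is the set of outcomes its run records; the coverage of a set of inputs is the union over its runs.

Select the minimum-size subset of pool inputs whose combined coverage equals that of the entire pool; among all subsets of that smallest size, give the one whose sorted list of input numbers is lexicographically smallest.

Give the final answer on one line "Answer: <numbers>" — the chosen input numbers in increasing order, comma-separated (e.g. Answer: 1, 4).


run #1 (a=0, p=2, q=4) runs B1->T, B3->T, B4->T, B4->T, B4->T, B4->F, B5->F, B6->T, B11->S, B10->F; records B1=T, B3=T, B4=T, B4=F, B5=F, B6=T, B10=F, B11=S
run #2 (a=3, p=3, q=6) runs B1->T, B3->F, B4->T, B4->T, B4->F, B5->T, B5->F, B6->T, B11->S, B10->F; records B1=T, B3=F, B4=T, B4=F, B5=T, B5=F, B6=T, B10=F, B11=S
run #3 (a=3, p=6, q=3) runs B1->T, B3->F, B4->T, B4->T, B4->F, B5->T, B5->T, B5->T, B5->T, B5->T, B5->F, B6->T, B11->S, B10->F; records B1=T, B3=F, B4=T, B4=F, B5=T, B5=F, B6=T, B10=F, B11=S
run #4 (a=2, p=6, q=5) runs B1->T, B3->F, B4->T, B4->T, B4->F, B5->T, B5->T, B5->T, B5->T, B5->T, B5->F, B6->T, B11->S, B10->F; records B1=T, B3=F, B4=T, B4=F, B5=T, B5=F, B6=T, B10=F, B11=S
run #5 (a=3, p=3, q=5) runs B1->T, B3->F, B4->T, B4->T, B4->F, B5->T, B5->F, B6->T, B11->S, B10->F; records B1=T, B3=F, B4=T, B4=F, B5=T, B5=F, B6=T, B10=F, B11=S
run #6 (a=4, p=6, q=6) runs B1->T, B3->F, B4->T, B4->F, B5->T, B5->T, B5->T, B5->T, B5->T, B5->F, B6->F, B7->T, B11->S, B10->F; records B1=T, B3=F, B4=T, B4=F, B5=T, B5=F, B6=F, B7=T, B10=F, B11=S
run #7 (a=0, p=4, q=7) runs B1->T, B3->T, B4->T, B4->T, B4->T, B4->F, B5->T, B5->T, B5->F, B6->T, B11->S, B10->F; records B1=T, B3=T, B4=T, B4=F, B5=T, B5=F, B6=T, B10=F, B11=S
run #8 (a=0, p=5, q=7) runs B1->F, B2->F, B3->F, B4->T, B4->T, B4->T, B4->F, B5->T, B5->T, B5->T, B5->F, B6->T, B11->S, B10->F; records B1=F, B2=F, B3=F, B4=T, B4=F, B5=T, B5=F, B6=T, B10=F, B11=S
run #9 (a=4, p=3, q=4) runs B1->T, B3->F, B4->T, B4->F, B5->T, B5->F, B6->F, B7->F, B9->E, B8->T, B11->S, B10->F; records B1=T, B3=F, B4=T, B4=F, B5=T, B5=F, B6=F, B7=F, B8=T, B9=E, B10=F, B11=S
run #10 (a=4, p=3, q=1) runs B1->T, B3->F, B4->T, B4->F, B5->T, B5->F, B6->F, B7->F, B9->E, B8->F, B11->S, B10->F; records B1=T, B3=F, B4=T, B4=F, B5=T, B5=F, B6=F, B7=F, B8=F, B9=E, B10=F, B11=S
together the pool reaches 18 outcomes: B1=T, B1=F, B2=F, B3=T, B3=F, B4=T, B4=F, B5=T, B5=F, B6=T, B6=F, B7=T, B7=F, B8=T, B8=F, B9=E, B10=F, B11=S
no size-1 subset reaches all 18 outcomes (best union: 12/18)
no size-2 subset reaches all 18 outcomes (best union: 15/18)
no size-3 subset reaches all 18 outcomes (best union: 16/18)
no size-4 subset reaches all 18 outcomes (best union: 17/18)
at size 5, {1, 6, 8, 9, 10} reaches all 18 outcomes; every lexicographically earlier size-5 subset fails
Answer: 1, 6, 8, 9, 10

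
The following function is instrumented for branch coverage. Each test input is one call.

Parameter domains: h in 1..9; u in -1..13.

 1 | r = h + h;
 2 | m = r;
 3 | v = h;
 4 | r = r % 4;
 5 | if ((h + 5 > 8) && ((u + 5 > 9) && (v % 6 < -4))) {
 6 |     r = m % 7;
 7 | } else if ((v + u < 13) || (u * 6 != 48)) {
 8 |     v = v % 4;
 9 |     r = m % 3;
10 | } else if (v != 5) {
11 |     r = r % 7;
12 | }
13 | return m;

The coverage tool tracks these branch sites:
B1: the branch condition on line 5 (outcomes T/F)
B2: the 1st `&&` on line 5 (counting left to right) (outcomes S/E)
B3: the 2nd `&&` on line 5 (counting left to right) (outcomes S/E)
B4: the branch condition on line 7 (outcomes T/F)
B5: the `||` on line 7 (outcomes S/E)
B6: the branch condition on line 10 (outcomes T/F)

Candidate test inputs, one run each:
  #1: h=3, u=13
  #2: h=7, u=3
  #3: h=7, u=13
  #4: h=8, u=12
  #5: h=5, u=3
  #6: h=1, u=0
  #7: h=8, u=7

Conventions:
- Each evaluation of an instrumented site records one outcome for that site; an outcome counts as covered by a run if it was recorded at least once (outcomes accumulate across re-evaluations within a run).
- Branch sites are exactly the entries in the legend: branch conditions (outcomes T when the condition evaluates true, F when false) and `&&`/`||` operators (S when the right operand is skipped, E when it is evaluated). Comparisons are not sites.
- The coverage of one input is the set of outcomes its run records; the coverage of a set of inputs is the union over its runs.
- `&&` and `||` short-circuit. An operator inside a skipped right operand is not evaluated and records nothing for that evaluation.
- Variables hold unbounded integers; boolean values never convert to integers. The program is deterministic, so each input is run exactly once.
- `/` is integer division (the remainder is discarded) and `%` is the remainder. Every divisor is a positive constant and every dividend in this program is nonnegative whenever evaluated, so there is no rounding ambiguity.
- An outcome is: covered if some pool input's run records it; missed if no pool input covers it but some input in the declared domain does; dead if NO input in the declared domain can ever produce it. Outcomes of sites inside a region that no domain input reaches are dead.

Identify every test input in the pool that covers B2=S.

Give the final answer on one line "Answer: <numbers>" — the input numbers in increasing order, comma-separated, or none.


input #1 (h=3, u=13): covers B2=S
input #2 (h=7, u=3): misses B2=S
input #3 (h=7, u=13): misses B2=S
input #4 (h=8, u=12): misses B2=S
input #5 (h=5, u=3): misses B2=S
input #6 (h=1, u=0): covers B2=S
input #7 (h=8, u=7): misses B2=S
Answer: 1, 6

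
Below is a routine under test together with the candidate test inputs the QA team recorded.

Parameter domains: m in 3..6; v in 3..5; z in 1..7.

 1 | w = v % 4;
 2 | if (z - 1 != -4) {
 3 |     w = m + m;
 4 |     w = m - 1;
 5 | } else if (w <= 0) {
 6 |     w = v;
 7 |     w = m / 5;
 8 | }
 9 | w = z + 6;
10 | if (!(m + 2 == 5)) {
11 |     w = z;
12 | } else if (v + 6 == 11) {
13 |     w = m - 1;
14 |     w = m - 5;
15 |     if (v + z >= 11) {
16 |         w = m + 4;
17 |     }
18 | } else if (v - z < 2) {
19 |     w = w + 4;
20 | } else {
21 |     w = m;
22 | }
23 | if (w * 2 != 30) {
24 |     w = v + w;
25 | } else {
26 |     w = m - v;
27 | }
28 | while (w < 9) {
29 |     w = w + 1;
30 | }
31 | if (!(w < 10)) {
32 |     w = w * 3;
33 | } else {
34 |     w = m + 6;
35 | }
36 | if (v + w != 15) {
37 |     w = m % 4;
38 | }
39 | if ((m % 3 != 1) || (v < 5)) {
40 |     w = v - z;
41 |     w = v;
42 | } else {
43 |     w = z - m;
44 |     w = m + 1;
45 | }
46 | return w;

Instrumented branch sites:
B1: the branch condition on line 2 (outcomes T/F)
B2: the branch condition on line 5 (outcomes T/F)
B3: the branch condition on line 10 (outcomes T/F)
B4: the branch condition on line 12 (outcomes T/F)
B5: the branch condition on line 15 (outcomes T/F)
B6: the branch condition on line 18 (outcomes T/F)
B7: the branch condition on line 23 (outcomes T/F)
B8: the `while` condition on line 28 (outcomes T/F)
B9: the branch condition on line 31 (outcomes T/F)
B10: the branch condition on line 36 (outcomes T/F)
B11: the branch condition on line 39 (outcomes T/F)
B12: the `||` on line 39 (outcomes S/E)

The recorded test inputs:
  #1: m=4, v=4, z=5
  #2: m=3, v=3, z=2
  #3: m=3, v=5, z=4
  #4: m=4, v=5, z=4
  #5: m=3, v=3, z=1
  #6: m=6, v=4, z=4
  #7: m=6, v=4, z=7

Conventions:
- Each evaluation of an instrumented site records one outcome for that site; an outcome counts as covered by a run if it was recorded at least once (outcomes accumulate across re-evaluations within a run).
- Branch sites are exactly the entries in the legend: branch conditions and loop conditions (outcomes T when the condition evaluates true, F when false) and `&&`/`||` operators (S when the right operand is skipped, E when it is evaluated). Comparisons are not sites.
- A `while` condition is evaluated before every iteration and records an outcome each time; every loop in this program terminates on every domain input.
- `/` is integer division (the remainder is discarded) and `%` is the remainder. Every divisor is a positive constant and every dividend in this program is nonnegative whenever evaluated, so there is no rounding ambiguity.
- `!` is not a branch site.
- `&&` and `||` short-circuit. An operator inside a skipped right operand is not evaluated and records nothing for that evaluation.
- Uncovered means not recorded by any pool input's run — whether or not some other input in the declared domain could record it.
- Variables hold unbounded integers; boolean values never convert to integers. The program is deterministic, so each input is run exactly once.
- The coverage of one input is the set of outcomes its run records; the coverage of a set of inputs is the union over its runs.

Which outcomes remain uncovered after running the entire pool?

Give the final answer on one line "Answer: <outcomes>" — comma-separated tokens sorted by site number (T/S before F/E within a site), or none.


input #1, m=4, v=4, z=5: outcomes B1=T, B3=T, B7=T, B8=F, B9=F, B10=T, B11=T, B12=E
input #2, m=3, v=3, z=2: outcomes B1=T, B3=F, B4=F, B6=T, B7=T, B8=F, B9=T, B10=T, B11=T, B12=S
input #3, m=3, v=5, z=4: outcomes B1=T, B3=F, B4=T, B5=F, B7=T, B8=T, B8=F, B9=F, B10=T, B11=T, B12=S
input #4, m=4, v=5, z=4: outcomes B1=T, B3=T, B7=T, B8=F, B9=F, B10=F, B11=F, B12=E
input #5, m=3, v=3, z=1: outcomes B1=T, B3=F, B4=F, B6=F, B7=T, B8=T, B8=F, B9=F, B10=T, B11=T, B12=S
input #6, m=6, v=4, z=4: outcomes B1=T, B3=T, B7=T, B8=T, B8=F, B9=F, B10=T, B11=T, B12=S
input #7, m=6, v=4, z=7: outcomes B1=T, B3=T, B7=T, B8=F, B9=T, B10=T, B11=T, B12=S
union over the pool: B1=T, B3=T, B3=F, B4=T, B4=F, B5=F, B6=T, B6=F, B7=T, B8=T, B8=F, B9=T, B9=F, B10=T, B10=F, B11=T, B11=F, B12=S, B12=E
uncovered (5 of 24): B1=F, B2=T, B2=F, B5=T, B7=F
Answer: B1=F, B2=T, B2=F, B5=T, B7=F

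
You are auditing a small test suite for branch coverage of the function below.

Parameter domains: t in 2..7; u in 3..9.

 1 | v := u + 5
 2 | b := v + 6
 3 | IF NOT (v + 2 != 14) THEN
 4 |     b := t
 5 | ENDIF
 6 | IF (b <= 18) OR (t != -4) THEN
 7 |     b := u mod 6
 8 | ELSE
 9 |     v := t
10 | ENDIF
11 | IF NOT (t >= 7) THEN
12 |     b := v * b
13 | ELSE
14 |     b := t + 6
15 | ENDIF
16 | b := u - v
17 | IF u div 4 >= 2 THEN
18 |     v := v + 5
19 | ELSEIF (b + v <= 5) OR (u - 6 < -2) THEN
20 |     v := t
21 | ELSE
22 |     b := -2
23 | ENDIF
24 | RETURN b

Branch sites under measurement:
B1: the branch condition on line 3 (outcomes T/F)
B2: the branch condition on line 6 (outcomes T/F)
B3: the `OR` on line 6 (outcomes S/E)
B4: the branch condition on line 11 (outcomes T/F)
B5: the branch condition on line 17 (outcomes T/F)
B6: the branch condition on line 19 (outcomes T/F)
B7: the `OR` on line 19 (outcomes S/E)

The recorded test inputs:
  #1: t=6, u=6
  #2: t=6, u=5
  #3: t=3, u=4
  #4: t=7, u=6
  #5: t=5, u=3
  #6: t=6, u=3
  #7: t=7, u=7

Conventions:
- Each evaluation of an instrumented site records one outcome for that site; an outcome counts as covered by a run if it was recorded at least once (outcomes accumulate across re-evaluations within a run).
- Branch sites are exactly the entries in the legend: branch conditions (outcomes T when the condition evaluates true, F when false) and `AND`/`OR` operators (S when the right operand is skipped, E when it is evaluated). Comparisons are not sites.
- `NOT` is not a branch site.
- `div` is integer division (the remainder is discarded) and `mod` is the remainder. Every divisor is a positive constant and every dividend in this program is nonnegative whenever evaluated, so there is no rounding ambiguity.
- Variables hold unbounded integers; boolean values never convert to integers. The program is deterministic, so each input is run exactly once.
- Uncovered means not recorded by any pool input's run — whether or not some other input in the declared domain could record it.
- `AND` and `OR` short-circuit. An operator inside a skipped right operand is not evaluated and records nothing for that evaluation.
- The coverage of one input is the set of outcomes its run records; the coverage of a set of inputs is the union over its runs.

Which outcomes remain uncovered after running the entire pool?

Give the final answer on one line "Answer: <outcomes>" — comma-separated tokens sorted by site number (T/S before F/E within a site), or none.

input #1, t=6, u=6: outcomes B1=F, B2=T, B3=S, B4=T, B5=F, B6=F, B7=E
input #2, t=6, u=5: outcomes B1=F, B2=T, B3=S, B4=T, B5=F, B6=T, B7=S
input #3, t=3, u=4: outcomes B1=F, B2=T, B3=S, B4=T, B5=F, B6=T, B7=S
input #4, t=7, u=6: outcomes B1=F, B2=T, B3=S, B4=F, B5=F, B6=F, B7=E
input #5, t=5, u=3: outcomes B1=F, B2=T, B3=S, B4=T, B5=F, B6=T, B7=S
input #6, t=6, u=3: outcomes B1=F, B2=T, B3=S, B4=T, B5=F, B6=T, B7=S
input #7, t=7, u=7: outcomes B1=T, B2=T, B3=S, B4=F, B5=F, B6=F, B7=E
union over the pool: B1=T, B1=F, B2=T, B3=S, B4=T, B4=F, B5=F, B6=T, B6=F, B7=S, B7=E
uncovered (3 of 14): B2=F, B3=E, B5=T

Answer: B2=F, B3=E, B5=T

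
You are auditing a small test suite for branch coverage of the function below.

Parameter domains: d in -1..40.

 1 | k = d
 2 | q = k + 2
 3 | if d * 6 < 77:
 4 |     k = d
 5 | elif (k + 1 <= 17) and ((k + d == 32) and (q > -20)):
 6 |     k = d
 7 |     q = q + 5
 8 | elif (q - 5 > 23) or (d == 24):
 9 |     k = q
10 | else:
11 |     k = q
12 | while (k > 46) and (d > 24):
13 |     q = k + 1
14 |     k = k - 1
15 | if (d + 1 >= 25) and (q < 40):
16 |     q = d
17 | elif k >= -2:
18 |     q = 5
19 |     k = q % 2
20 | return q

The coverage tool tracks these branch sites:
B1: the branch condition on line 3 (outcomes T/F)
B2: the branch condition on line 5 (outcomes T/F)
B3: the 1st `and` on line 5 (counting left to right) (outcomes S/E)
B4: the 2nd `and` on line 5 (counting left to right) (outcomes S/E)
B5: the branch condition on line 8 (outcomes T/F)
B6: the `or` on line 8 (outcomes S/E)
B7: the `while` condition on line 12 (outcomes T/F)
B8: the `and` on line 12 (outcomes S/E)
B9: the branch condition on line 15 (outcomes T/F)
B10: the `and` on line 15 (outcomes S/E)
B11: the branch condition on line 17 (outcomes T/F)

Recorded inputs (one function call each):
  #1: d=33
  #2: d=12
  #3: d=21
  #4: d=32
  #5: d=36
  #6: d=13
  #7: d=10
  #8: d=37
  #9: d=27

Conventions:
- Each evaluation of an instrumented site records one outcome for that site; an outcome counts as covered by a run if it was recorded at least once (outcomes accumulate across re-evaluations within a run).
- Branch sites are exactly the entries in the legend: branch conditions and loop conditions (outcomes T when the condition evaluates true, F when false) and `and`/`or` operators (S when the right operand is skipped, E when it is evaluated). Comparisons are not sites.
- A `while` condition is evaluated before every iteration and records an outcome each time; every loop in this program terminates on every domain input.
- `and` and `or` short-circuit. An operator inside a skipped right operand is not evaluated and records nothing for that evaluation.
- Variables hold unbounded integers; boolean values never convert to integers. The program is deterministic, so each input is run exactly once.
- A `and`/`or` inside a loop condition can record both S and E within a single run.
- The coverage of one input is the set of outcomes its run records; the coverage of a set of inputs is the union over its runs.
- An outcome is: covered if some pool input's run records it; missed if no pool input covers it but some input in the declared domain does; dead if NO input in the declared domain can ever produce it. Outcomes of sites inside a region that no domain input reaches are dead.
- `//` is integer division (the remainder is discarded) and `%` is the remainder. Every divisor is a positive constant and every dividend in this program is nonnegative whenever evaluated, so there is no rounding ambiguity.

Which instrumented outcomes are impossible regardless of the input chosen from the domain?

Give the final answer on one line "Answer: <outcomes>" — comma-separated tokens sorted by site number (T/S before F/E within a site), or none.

checking every outcome against all 42 domain inputs:
  B7=T: zero occurrences over every domain input -> dead
  B8=E: zero occurrences over every domain input -> dead
  B11=F: zero occurrences over every domain input -> dead
  reachable outcomes have witnesses, e.g. B1=T (e.g. d=-1), B1=F (e.g. d=13), B2=T (e.g. d=16), B2=F (e.g. d=13)

Answer: B7=T, B8=E, B11=F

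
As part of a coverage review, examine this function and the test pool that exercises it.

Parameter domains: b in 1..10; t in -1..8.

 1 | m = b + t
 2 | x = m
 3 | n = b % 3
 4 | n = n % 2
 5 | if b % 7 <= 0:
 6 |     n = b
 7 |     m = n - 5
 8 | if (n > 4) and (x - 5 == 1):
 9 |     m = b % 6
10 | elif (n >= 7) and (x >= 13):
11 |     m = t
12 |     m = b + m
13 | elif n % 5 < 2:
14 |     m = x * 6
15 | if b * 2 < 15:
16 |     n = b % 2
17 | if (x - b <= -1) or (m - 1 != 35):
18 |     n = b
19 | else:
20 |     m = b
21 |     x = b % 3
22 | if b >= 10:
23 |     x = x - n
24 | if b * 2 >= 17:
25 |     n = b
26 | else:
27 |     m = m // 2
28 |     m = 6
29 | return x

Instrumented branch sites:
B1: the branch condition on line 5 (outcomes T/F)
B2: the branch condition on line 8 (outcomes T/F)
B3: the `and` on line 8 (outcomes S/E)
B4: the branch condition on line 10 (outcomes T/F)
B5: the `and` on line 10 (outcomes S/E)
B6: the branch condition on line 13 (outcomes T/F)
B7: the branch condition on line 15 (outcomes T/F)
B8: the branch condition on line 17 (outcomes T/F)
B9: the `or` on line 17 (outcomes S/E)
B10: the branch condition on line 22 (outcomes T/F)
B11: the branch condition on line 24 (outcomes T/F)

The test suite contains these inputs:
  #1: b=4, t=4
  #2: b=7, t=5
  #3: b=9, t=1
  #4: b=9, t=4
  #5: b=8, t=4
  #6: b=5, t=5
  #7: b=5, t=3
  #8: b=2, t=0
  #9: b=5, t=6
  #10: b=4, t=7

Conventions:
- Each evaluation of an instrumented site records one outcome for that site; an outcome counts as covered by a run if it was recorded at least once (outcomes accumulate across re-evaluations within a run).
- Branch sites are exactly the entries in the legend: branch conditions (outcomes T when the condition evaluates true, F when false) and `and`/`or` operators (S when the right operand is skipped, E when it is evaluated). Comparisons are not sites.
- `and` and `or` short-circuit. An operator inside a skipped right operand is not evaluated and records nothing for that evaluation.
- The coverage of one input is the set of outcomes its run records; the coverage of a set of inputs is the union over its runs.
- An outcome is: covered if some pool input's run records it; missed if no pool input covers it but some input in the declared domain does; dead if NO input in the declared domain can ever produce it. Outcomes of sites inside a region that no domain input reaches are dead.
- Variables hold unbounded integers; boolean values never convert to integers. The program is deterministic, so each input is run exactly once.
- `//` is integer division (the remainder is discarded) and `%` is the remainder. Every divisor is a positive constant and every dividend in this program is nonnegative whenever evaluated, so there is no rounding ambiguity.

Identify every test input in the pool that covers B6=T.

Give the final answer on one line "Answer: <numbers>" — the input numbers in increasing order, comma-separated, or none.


input #1 (b=4, t=4): records B6=T
input #2 (b=7, t=5): does not record B6=T
input #3 (b=9, t=1): records B6=T
input #4 (b=9, t=4): records B6=T
input #5 (b=8, t=4): records B6=T
input #6 (b=5, t=5): records B6=T
input #7 (b=5, t=3): records B6=T
input #8 (b=2, t=0): records B6=T
input #9 (b=5, t=6): records B6=T
input #10 (b=4, t=7): records B6=T
Answer: 1, 3, 4, 5, 6, 7, 8, 9, 10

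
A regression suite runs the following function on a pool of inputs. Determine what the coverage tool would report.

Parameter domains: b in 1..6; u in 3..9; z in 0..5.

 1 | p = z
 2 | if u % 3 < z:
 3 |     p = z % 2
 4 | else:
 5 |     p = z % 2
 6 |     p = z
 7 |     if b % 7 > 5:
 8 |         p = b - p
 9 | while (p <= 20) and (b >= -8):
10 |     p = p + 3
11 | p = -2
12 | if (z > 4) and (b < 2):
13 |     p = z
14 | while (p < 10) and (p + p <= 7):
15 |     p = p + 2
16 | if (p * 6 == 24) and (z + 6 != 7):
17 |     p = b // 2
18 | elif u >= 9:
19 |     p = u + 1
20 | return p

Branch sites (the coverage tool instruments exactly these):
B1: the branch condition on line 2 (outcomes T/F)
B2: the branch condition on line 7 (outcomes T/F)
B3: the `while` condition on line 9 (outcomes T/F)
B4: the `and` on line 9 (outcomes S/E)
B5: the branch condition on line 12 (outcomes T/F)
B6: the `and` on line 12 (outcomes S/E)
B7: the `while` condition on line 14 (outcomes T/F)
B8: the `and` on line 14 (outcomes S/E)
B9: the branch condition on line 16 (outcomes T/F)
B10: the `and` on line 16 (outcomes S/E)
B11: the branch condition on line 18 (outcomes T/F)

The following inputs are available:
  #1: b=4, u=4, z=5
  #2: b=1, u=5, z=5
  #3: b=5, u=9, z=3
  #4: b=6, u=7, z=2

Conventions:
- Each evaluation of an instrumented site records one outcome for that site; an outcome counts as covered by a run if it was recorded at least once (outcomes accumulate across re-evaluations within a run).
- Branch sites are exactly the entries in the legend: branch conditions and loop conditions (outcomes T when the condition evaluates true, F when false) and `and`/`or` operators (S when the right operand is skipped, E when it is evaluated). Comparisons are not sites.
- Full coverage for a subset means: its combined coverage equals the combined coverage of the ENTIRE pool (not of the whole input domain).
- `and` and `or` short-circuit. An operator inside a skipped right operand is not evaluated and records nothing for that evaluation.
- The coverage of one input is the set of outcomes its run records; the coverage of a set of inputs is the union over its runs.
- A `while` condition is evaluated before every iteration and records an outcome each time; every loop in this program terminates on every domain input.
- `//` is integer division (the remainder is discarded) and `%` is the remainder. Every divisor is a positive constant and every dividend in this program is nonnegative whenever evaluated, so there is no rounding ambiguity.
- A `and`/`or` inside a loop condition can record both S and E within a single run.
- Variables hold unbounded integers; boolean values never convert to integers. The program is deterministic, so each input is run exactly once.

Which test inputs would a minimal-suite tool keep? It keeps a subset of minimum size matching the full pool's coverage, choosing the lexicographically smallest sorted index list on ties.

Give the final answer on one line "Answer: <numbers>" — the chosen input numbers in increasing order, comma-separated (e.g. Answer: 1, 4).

input #1 (b=4, u=4, z=5): events B1->T, B4->E, B3->T, B4->E, B3->T, B4->E, B3->T, B4->E, B3->T, B4->E, B3->T, B4->E, B3->T, B4->E, ...; covers B1=T, B3=T, B3=F, B4=S, B4=E, B5=F, B6=E, B7=T, B7=F, B8=E, B9=T, B10=E
input #2 (b=1, u=5, z=5): events B1->T, B4->E, B3->T, B4->E, B3->T, B4->E, B3->T, B4->E, B3->T, B4->E, B3->T, B4->E, B3->T, B4->E, ...; covers B1=T, B3=T, B3=F, B4=S, B4=E, B5=T, B6=E, B7=F, B8=E, B9=F, B10=S, B11=F
input #3 (b=5, u=9, z=3): events B1->T, B4->E, B3->T, B4->E, B3->T, B4->E, B3->T, B4->E, B3->T, B4->E, B3->T, B4->E, B3->T, B4->E, ...; covers B1=T, B3=T, B3=F, B4=S, B4=E, B5=F, B6=S, B7=T, B7=F, B8=E, B9=T, B10=E
input #4 (b=6, u=7, z=2): events B1->T, B4->E, B3->T, B4->E, B3->T, B4->E, B3->T, B4->E, B3->T, B4->E, B3->T, B4->E, B3->T, B4->E, ...; covers B1=T, B3=T, B3=F, B4=S, B4=E, B5=F, B6=S, B7=T, B7=F, B8=E, B9=T, B10=E
together the pool reaches 17 outcomes: B1=T, B3=T, B3=F, B4=S, B4=E, B5=T, B5=F, B6=S, B6=E, B7=T, B7=F, B8=E, B9=T, B9=F, B10=S, B10=E, B11=F
checked all size-1 subsets: none covers 17 outcomes (max 12/17)
at size 2, {2, 3} reaches all 17 outcomes; every lexicographically earlier size-2 subset fails

Answer: 2, 3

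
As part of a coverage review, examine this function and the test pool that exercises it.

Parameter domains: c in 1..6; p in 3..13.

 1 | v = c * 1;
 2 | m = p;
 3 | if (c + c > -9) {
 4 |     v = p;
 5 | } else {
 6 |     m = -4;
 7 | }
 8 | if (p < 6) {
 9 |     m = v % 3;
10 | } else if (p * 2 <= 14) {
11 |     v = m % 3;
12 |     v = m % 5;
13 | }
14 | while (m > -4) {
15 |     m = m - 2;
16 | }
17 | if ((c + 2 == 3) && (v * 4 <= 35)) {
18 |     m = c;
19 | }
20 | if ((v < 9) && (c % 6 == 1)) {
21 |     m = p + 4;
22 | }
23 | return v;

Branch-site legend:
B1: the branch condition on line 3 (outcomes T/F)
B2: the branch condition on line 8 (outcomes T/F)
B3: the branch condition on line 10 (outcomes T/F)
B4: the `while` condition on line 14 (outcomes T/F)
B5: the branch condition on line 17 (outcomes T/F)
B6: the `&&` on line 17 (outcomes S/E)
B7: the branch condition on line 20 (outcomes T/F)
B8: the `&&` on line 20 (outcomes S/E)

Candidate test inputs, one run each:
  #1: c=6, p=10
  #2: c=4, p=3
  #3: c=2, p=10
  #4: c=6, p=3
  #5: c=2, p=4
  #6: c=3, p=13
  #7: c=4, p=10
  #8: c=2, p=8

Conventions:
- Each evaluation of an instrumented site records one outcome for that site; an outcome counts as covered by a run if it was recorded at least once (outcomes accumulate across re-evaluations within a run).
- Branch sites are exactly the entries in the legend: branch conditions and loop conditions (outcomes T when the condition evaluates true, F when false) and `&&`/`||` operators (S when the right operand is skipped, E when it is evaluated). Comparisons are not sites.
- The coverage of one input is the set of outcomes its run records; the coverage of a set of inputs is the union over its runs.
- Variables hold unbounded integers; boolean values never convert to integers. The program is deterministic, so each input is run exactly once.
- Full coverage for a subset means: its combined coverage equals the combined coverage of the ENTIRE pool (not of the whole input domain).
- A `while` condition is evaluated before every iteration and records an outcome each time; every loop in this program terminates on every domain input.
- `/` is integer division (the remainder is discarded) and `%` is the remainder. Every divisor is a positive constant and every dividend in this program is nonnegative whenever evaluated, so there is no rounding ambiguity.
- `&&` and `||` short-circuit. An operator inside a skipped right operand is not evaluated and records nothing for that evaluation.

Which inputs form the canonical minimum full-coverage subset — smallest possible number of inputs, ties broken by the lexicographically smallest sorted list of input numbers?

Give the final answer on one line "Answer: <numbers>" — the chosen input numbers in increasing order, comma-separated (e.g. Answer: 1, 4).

test 1 (c=6, p=10) hits B1=T, B2=F, B3=F, B4=T, B4=F, B5=F, B6=S, B7=F, B8=S
test 2 (c=4, p=3) hits B1=T, B2=T, B4=T, B4=F, B5=F, B6=S, B7=F, B8=E
test 3 (c=2, p=10) hits B1=T, B2=F, B3=F, B4=T, B4=F, B5=F, B6=S, B7=F, B8=S
test 4 (c=6, p=3) hits B1=T, B2=T, B4=T, B4=F, B5=F, B6=S, B7=F, B8=E
test 5 (c=2, p=4) hits B1=T, B2=T, B4=T, B4=F, B5=F, B6=S, B7=F, B8=E
test 6 (c=3, p=13) hits B1=T, B2=F, B3=F, B4=T, B4=F, B5=F, B6=S, B7=F, B8=S
test 7 (c=4, p=10) hits B1=T, B2=F, B3=F, B4=T, B4=F, B5=F, B6=S, B7=F, B8=S
test 8 (c=2, p=8) hits B1=T, B2=F, B3=F, B4=T, B4=F, B5=F, B6=S, B7=F, B8=E
pool-wide coverage (11 outcomes): B1=T, B2=T, B2=F, B3=F, B4=T, B4=F, B5=F, B6=S, B7=F, B8=S, B8=E
checked all size-1 subsets: none covers 11 outcomes (max 9/11)
size 2: inputs {1, 2} cover all 11 outcomes, and no lexicographically smaller subset of this size does

Answer: 1, 2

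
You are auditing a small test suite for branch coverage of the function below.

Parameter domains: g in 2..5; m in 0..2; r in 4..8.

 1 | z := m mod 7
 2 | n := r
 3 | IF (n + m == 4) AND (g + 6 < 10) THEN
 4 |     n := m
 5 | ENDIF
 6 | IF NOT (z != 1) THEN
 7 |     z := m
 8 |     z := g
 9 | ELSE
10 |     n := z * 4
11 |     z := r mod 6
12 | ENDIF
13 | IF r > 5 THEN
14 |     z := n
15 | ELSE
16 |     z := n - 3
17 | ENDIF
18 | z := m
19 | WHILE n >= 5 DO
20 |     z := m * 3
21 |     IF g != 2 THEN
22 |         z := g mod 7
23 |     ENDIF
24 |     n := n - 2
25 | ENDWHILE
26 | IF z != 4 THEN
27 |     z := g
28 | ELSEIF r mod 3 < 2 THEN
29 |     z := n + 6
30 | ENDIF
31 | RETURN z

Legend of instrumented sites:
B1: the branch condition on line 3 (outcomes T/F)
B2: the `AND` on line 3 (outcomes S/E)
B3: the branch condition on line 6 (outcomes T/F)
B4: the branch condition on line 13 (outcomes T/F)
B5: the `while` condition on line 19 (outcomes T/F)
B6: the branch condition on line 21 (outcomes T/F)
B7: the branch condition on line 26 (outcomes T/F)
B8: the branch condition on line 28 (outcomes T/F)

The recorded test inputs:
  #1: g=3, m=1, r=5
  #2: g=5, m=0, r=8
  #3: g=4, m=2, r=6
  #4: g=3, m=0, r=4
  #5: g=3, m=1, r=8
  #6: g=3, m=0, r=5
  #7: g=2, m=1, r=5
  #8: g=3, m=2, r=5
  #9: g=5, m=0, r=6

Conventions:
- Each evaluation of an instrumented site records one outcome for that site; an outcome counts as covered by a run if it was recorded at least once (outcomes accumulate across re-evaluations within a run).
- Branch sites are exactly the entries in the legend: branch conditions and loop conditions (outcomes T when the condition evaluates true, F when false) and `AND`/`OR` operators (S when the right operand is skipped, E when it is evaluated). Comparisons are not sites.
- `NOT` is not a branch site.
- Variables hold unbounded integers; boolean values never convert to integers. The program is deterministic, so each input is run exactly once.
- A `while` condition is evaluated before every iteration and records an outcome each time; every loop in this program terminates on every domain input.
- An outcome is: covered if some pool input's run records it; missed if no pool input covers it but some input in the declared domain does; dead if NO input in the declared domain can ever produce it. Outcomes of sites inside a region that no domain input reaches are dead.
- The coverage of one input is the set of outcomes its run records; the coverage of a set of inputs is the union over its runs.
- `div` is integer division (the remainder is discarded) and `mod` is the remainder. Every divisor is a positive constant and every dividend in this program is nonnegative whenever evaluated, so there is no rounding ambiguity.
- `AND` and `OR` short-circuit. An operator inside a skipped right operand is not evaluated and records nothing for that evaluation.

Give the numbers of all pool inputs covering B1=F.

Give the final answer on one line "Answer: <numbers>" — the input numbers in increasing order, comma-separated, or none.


input #1 (g=3, m=1, r=5): covers B1=F
input #2 (g=5, m=0, r=8): covers B1=F
input #3 (g=4, m=2, r=6): covers B1=F
input #4 (g=3, m=0, r=4): misses B1=F
input #5 (g=3, m=1, r=8): covers B1=F
input #6 (g=3, m=0, r=5): covers B1=F
input #7 (g=2, m=1, r=5): covers B1=F
input #8 (g=3, m=2, r=5): covers B1=F
input #9 (g=5, m=0, r=6): covers B1=F
Answer: 1, 2, 3, 5, 6, 7, 8, 9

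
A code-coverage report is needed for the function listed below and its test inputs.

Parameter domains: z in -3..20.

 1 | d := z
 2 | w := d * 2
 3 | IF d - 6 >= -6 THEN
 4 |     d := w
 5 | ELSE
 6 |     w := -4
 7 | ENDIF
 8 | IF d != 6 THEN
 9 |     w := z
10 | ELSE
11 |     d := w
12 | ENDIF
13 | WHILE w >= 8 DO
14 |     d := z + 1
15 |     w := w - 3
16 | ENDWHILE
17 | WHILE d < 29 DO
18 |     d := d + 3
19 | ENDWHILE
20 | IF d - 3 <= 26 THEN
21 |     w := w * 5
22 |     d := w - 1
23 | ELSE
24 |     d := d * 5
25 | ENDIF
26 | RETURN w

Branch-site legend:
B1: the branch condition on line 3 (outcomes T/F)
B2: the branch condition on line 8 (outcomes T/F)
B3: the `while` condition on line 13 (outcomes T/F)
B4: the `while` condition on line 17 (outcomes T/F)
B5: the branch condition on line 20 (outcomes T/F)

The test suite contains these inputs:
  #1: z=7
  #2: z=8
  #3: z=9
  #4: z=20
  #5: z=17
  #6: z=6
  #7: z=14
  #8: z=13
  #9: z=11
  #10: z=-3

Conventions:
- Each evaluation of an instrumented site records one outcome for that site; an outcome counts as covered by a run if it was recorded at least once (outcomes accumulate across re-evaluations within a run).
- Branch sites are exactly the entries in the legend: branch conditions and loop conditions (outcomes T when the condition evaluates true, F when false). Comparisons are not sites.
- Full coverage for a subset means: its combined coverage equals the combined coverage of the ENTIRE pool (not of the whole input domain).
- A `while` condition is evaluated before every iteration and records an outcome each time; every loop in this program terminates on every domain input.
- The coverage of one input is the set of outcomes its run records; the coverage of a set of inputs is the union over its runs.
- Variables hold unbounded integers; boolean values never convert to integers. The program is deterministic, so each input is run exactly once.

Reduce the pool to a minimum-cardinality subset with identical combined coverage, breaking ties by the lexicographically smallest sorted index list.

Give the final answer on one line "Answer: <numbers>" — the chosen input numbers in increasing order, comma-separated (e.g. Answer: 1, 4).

input #1, z=7: events B1->T, B2->T, B3->F, B4->T, B4->T, B4->T, B4->T, B4->T, B4->F, B5->T; outcomes B1=T, B2=T, B3=F, B4=T, B4=F, B5=T
input #2, z=8: events B1->T, B2->T, B3->T, B3->F, B4->T, B4->T, B4->T, B4->T, B4->T, B4->T, B4->T, B4->F, B5->F; outcomes B1=T, B2=T, B3=T, B3=F, B4=T, B4=F, B5=F
input #3, z=9: events B1->T, B2->T, B3->T, B3->F, B4->T, B4->T, B4->T, B4->T, B4->T, B4->T, B4->T, B4->F, B5->F; outcomes B1=T, B2=T, B3=T, B3=F, B4=T, B4=F, B5=F
input #4, z=20: events B1->T, B2->T, B3->T, B3->T, B3->T, B3->T, B3->T, B3->F, B4->T, B4->T, B4->T, B4->F, B5->F; outcomes B1=T, B2=T, B3=T, B3=F, B4=T, B4=F, B5=F
input #5, z=17: events B1->T, B2->T, B3->T, B3->T, B3->T, B3->T, B3->F, B4->T, B4->T, B4->T, B4->T, B4->F, B5->F; outcomes B1=T, B2=T, B3=T, B3=F, B4=T, B4=F, B5=F
input #6, z=6: events B1->T, B2->T, B3->F, B4->T, B4->T, B4->T, B4->T, B4->T, B4->T, B4->F, B5->F; outcomes B1=T, B2=T, B3=F, B4=T, B4=F, B5=F
input #7, z=14: events B1->T, B2->T, B3->T, B3->T, B3->T, B3->F, B4->T, B4->T, B4->T, B4->T, B4->T, B4->F, B5->F; outcomes B1=T, B2=T, B3=T, B3=F, B4=T, B4=F, B5=F
input #8, z=13: events B1->T, B2->T, B3->T, B3->T, B3->F, B4->T, B4->T, B4->T, B4->T, B4->T, B4->F, B5->T; outcomes B1=T, B2=T, B3=T, B3=F, B4=T, B4=F, B5=T
input #9, z=11: events B1->T, B2->T, B3->T, B3->T, B3->F, B4->T, B4->T, B4->T, B4->T, B4->T, B4->T, B4->F, B5->F; outcomes B1=T, B2=T, B3=T, B3=F, B4=T, B4=F, B5=F
input #10, z=-3: events B1->F, B2->T, B3->F, B4->T, B4->T, B4->T, B4->T, B4->T, B4->T, B4->T, B4->T, B4->T, B4->T, B4->T, ...; outcomes B1=F, B2=T, B3=F, B4=T, B4=F, B5=F
pool-wide coverage (9 outcomes): B1=T, B1=F, B2=T, B3=T, B3=F, B4=T, B4=F, B5=T, B5=F
no size-1 subset reaches all 9 outcomes (best union: 7/9)
at size 2, {8, 10} reaches all 9 outcomes; every lexicographically earlier size-2 subset fails

Answer: 8, 10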